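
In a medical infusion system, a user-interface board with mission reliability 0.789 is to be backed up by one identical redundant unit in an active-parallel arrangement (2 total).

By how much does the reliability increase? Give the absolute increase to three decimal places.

R_before = 0.789
R_after = 1 − (1 − 0.789)^2 = 0.955
ΔR = 0.955 − 0.789 = 0.166

0.166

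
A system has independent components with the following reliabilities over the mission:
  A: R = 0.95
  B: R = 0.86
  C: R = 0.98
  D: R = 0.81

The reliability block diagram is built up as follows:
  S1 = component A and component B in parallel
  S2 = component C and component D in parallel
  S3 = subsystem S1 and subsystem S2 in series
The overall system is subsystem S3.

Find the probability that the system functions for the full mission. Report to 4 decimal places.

Parallel (A and B): 1 − (1 − 0.950000)(1 − 0.860000) = 0.993000
Parallel (C and D): 1 − (1 − 0.980000)(1 − 0.810000) = 0.996200
Series ([0.993000] and [0.996200]): 0.993000 × 0.996200 = 0.9892

0.9892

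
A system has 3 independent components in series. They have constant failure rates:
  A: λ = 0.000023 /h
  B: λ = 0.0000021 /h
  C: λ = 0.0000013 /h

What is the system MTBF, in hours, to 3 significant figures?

Series of exponential components: λ_sys = Σ λ_i
λ_sys = 0.000023 + 0.0000021 + 0.0000013 = 2.6400e-05 /h
MTBF = 1 / λ_sys = 37900 h

37900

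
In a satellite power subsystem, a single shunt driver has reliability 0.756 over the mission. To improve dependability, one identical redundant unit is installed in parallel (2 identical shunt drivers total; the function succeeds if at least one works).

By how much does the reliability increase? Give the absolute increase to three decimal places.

R_before = 0.756
R_after = 1 − (1 − 0.756)^2 = 0.940
ΔR = 0.940 − 0.756 = 0.184

0.184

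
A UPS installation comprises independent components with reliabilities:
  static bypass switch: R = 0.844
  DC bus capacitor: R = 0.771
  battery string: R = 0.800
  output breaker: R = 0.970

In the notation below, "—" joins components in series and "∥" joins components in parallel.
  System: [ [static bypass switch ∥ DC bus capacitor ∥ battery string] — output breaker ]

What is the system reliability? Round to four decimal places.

Parallel (static bypass switch, DC bus capacitor, and battery string): 1 − (1 − 0.844000)(1 − 0.771000)(1 − 0.800000) = 0.992855
Series ([0.992855] and output breaker): 0.992855 × 0.970000 = 0.9631

0.9631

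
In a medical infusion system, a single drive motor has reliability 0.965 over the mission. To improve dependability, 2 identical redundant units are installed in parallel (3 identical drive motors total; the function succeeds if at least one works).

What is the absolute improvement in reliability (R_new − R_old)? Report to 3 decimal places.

0.035

R_before = 0.965
R_after = 1 − (1 − 0.965)^3 = 1.000
ΔR = 1.000 − 0.965 = 0.035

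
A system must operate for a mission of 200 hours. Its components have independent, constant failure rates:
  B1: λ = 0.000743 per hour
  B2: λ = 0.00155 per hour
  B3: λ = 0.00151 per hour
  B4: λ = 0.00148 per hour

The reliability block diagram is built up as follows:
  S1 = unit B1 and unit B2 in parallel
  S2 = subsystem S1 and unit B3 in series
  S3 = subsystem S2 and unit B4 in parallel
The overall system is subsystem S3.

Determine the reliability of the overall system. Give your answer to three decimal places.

R(B1) = exp(−0.000743 × 200) = 0.86191
R(B2) = exp(−0.00155 × 200) = 0.73345
R(B3) = exp(−0.00151 × 200) = 0.73934
R(B4) = exp(−0.00148 × 200) = 0.74379
Parallel (B1 and B2): 1 − (1 − 0.86191)(1 − 0.73345) = 0.96319
Series ([0.96319] and B3): 0.96319 × 0.73934 = 0.71212
Parallel ([0.71212] and B4): 1 − (1 − 0.71212)(1 − 0.74379) = 0.926

0.926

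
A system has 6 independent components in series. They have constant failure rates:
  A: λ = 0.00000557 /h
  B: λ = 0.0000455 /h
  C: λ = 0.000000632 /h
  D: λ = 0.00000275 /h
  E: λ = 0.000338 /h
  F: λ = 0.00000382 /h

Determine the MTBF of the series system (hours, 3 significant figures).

2520

Series of exponential components: λ_sys = Σ λ_i
λ_sys = 0.00000557 + 0.0000455 + 0.000000632 + 0.00000275 + 0.000338 + 0.00000382 = 3.9627e-04 /h
MTBF = 1 / λ_sys = 2520 h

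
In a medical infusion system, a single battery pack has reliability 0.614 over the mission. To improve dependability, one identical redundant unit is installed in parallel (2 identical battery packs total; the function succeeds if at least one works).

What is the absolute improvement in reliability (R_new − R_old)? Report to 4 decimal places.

R_before = 0.614
R_after = 1 − (1 − 0.614)^2 = 0.8510
ΔR = 0.8510 − 0.614 = 0.2370

0.2370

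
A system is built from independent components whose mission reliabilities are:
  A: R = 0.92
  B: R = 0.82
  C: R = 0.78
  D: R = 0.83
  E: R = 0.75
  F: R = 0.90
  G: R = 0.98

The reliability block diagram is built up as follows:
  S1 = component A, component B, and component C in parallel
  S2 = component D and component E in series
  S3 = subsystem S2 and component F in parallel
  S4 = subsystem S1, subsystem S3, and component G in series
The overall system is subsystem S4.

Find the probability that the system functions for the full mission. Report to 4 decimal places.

Parallel (A, B, and C): 1 − (1 − 0.920000)(1 − 0.820000)(1 − 0.780000) = 0.996832
Series (D and E): 0.830000 × 0.750000 = 0.622500
Parallel ([0.622500] and F): 1 − (1 − 0.622500)(1 − 0.900000) = 0.962250
Series ([0.996832], [0.962250], and G): 0.996832 × 0.962250 × 0.980000 = 0.9400

0.9400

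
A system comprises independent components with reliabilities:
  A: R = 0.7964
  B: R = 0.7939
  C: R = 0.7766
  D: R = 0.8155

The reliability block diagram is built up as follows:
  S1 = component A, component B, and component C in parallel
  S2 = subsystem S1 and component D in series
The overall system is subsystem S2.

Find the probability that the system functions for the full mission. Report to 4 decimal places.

Parallel (A, B, and C): 1 − (1 − 0.796400)(1 − 0.793900)(1 − 0.776600) = 0.990626
Series ([0.990626] and D): 0.990626 × 0.815500 = 0.8079

0.8079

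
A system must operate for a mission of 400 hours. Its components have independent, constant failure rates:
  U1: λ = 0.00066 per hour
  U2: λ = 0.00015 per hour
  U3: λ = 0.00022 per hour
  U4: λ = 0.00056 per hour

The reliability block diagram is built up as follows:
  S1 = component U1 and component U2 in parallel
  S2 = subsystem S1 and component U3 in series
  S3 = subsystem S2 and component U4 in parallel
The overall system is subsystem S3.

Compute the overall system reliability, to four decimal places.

R(U1) = exp(−0.00066 × 400) = 0.767974
R(U2) = exp(−0.00015 × 400) = 0.941765
R(U3) = exp(−0.00022 × 400) = 0.915761
R(U4) = exp(−0.00056 × 400) = 0.799315
Parallel (U1 and U2): 1 − (1 − 0.767974)(1 − 0.941765) = 0.986488
Series ([0.986488] and U3): 0.986488 × 0.915761 = 0.903387
Parallel ([0.903387] and U4): 1 − (1 − 0.903387)(1 − 0.799315) = 0.9806

0.9806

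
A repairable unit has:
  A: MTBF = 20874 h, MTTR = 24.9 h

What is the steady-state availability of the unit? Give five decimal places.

A(A) = MTBF/(MTBF+MTTR) = 20874/(20874+24.9) = 0.99881

0.99881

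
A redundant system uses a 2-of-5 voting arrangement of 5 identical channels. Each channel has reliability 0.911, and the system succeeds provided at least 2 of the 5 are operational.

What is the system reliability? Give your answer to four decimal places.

R = Σ_{i=2}^{5} C(5,i) p^i (1−p)^{5−i} with p = 0.911
C(5,2)·0.911^2·0.089^3 = 0.005851
C(5,3)·0.911^3·0.089^2 = 0.059887
C(5,4)·0.911^4·0.089^1 = 0.306502
C(5,5)·0.911^5·0.089^0 = 0.627468
Sum = 0.9997

0.9997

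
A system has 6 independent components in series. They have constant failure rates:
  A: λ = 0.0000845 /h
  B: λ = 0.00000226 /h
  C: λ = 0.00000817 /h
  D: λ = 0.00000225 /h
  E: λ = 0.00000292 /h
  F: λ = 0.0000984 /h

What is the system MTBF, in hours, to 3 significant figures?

Series of exponential components: λ_sys = Σ λ_i
λ_sys = 0.0000845 + 0.00000226 + 0.00000817 + 0.00000225 + 0.00000292 + 0.0000984 = 1.9850e-04 /h
MTBF = 1 / λ_sys = 5040 h

5040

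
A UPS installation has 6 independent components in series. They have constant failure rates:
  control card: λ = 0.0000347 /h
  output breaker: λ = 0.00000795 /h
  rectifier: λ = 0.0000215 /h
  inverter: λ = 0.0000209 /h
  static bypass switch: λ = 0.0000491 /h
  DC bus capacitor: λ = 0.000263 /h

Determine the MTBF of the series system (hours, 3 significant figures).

2520

Series of exponential components: λ_sys = Σ λ_i
λ_sys = 0.0000347 + 0.00000795 + 0.0000215 + 0.0000209 + 0.0000491 + 0.000263 = 3.9715e-04 /h
MTBF = 1 / λ_sys = 2520 h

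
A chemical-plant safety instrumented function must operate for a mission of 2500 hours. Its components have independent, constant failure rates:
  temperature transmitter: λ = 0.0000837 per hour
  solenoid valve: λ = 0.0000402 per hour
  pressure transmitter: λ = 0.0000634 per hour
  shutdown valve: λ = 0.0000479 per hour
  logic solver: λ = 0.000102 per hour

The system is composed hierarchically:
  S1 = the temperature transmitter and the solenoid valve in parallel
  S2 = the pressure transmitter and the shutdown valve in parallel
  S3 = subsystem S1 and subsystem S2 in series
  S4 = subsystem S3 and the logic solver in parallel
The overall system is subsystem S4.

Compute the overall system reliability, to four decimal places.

0.9923

R(temperature transmitter) = exp(−0.0000837 × 2500) = 0.811192
R(solenoid valve) = exp(−0.0000402 × 2500) = 0.904385
R(pressure transmitter) = exp(−0.0000634 × 2500) = 0.853423
R(shutdown valve) = exp(−0.0000479 × 2500) = 0.887142
R(logic solver) = exp(−0.000102 × 2500) = 0.774916
Parallel (temperature transmitter and solenoid valve): 1 − (1 − 0.811192)(1 − 0.904385) = 0.981947
Parallel (pressure transmitter and shutdown valve): 1 − (1 − 0.853423)(1 − 0.887142) = 0.983458
Series ([0.981947] and [0.983458]): 0.981947 × 0.983458 = 0.965704
Parallel ([0.965704] and logic solver): 1 − (1 − 0.965704)(1 − 0.774916) = 0.9923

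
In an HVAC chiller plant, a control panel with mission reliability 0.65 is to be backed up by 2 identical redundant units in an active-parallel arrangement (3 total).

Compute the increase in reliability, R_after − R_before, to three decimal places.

0.307

R_before = 0.65
R_after = 1 − (1 − 0.65)^3 = 0.957
ΔR = 0.957 − 0.65 = 0.307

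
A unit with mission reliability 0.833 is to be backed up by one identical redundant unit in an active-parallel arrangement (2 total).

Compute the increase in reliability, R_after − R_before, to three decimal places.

0.139

R_before = 0.833
R_after = 1 − (1 − 0.833)^2 = 0.972
ΔR = 0.972 − 0.833 = 0.139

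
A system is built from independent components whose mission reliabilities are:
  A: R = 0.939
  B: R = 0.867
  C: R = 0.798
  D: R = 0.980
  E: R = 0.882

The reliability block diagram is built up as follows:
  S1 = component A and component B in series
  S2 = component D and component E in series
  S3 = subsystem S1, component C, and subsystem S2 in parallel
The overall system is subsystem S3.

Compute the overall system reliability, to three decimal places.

Series (A and B): 0.93900 × 0.86700 = 0.81411
Series (D and E): 0.98000 × 0.88200 = 0.86436
Parallel ([0.81411], C, and [0.86436]): 1 − (1 − 0.81411)(1 − 0.79800)(1 − 0.86436) = 0.995

0.995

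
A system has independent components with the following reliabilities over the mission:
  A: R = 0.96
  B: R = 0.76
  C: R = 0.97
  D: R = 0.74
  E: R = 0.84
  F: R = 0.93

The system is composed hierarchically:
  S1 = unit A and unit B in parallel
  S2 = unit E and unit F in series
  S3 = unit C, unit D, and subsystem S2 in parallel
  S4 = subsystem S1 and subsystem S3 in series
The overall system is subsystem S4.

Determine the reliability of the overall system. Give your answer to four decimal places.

Parallel (A and B): 1 − (1 − 0.960000)(1 − 0.760000) = 0.990400
Series (E and F): 0.840000 × 0.930000 = 0.781200
Parallel (C, D, and [0.781200]): 1 − (1 − 0.970000)(1 − 0.740000)(1 − 0.781200) = 0.998293
Series ([0.990400] and [0.998293]): 0.990400 × 0.998293 = 0.9887

0.9887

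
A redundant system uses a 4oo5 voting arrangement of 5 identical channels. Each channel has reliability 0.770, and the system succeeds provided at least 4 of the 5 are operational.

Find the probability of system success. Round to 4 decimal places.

R = Σ_{i=4}^{5} C(5,i) p^i (1−p)^{5−i} with p = 0.770
C(5,4)·0.770^4·0.230^1 = 0.404260
C(5,5)·0.770^5·0.230^0 = 0.270678
Sum = 0.6749

0.6749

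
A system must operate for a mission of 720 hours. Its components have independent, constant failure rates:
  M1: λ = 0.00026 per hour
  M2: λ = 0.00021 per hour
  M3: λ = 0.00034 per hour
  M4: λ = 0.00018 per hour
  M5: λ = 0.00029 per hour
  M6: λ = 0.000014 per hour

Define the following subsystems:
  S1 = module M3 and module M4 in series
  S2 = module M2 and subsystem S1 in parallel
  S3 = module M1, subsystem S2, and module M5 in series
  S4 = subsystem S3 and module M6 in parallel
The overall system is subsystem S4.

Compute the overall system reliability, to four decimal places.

0.9964

R(M1) = exp(−0.00026 × 720) = 0.829278
R(M2) = exp(−0.00021 × 720) = 0.859676
R(M3) = exp(−0.00034 × 720) = 0.782861
R(M4) = exp(−0.00018 × 720) = 0.878447
R(M5) = exp(−0.00029 × 720) = 0.811558
R(M6) = exp(−0.000014 × 720) = 0.989971
Series (M3 and M4): 0.782861 × 0.878447 = 0.687702
Parallel (M2 and [0.687702]): 1 − (1 − 0.859676)(1 − 0.687702) = 0.956177
Series (M1, [0.956177], and M5): 0.829278 × 0.956177 × 0.811558 = 0.643514
Parallel ([0.643514] and M6): 1 − (1 − 0.643514)(1 − 0.989971) = 0.9964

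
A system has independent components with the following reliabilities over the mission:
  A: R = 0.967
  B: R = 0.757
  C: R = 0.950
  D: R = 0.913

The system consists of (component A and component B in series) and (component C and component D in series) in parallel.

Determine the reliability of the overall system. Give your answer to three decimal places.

0.964

Series (A and B): 0.96700 × 0.75700 = 0.73202
Series (C and D): 0.95000 × 0.91300 = 0.86735
Parallel ([0.73202] and [0.86735]): 1 − (1 − 0.73202)(1 − 0.86735) = 0.964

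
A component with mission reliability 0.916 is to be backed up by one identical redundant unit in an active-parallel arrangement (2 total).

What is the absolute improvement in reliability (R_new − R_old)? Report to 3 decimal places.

0.077

R_before = 0.916
R_after = 1 − (1 − 0.916)^2 = 0.993
ΔR = 0.993 − 0.916 = 0.077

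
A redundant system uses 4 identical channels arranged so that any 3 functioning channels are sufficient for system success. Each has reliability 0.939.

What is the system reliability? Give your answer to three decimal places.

R = Σ_{i=3}^{4} C(4,i) p^i (1−p)^{4−i} with p = 0.939
C(4,3)·0.939^3·0.061^1 = 0.20202
C(4,4)·0.939^4·0.061^0 = 0.77743
Sum = 0.979

0.979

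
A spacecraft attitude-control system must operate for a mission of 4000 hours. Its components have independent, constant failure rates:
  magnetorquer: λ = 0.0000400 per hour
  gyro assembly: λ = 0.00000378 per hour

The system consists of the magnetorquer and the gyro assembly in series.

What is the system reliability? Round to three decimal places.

R(magnetorquer) = exp(−0.0000400 × 4000) = 0.85214
R(gyro assembly) = exp(−0.00000378 × 4000) = 0.98499
Series (magnetorquer and gyro assembly): 0.85214 × 0.98499 = 0.839

0.839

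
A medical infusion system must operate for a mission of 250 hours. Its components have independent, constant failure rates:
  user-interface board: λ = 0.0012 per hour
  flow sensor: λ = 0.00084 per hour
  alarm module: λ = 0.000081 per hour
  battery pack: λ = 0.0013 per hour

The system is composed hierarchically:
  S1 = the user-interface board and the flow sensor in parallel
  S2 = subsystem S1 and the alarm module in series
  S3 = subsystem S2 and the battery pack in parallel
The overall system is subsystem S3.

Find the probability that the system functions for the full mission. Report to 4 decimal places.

R(user-interface board) = exp(−0.0012 × 250) = 0.740818
R(flow sensor) = exp(−0.00084 × 250) = 0.810584
R(alarm module) = exp(−0.000081 × 250) = 0.979954
R(battery pack) = exp(−0.0013 × 250) = 0.722527
Parallel (user-interface board and flow sensor): 1 − (1 − 0.740818)(1 − 0.810584) = 0.950907
Series ([0.950907] and alarm module): 0.950907 × 0.979954 = 0.931845
Parallel ([0.931845] and battery pack): 1 − (1 − 0.931845)(1 − 0.722527) = 0.9811

0.9811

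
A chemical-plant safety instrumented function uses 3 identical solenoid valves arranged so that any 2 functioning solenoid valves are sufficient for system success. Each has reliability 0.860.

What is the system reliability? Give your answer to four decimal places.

0.9467

R = Σ_{i=2}^{3} C(3,i) p^i (1−p)^{3−i} with p = 0.860
C(3,2)·0.860^2·0.140^1 = 0.310632
C(3,3)·0.860^3·0.140^0 = 0.636056
Sum = 0.9467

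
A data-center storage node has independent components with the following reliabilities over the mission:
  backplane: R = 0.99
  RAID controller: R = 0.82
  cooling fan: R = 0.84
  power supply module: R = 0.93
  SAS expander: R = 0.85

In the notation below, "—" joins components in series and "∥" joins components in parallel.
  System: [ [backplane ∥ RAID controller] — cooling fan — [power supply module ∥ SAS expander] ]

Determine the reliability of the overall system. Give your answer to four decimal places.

Parallel (backplane and RAID controller): 1 − (1 − 0.990000)(1 − 0.820000) = 0.998200
Parallel (power supply module and SAS expander): 1 − (1 − 0.930000)(1 − 0.850000) = 0.989500
Series ([0.998200], cooling fan, and [0.989500]): 0.998200 × 0.840000 × 0.989500 = 0.8297

0.8297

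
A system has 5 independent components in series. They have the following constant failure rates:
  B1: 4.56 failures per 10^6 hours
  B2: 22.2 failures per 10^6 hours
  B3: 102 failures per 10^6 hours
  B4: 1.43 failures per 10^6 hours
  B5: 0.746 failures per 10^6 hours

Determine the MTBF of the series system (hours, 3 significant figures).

7640

Series of exponential components: λ_sys = Σ λ_i
λ_sys = 0.00000456 + 0.0000222 + 0.000102 + 0.00000143 + 0.000000746 = 1.3094e-04 /h
MTBF = 1 / λ_sys = 7640 h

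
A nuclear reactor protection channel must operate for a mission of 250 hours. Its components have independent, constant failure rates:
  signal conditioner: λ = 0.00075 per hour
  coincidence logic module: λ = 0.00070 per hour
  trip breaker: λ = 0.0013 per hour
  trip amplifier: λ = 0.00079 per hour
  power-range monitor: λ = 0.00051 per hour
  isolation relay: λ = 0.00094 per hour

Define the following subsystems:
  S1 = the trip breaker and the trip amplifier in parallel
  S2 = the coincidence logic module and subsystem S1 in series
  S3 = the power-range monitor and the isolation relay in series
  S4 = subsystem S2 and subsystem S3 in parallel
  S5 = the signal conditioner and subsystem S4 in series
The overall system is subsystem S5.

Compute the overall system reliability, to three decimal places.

R(signal conditioner) = exp(−0.00075 × 250) = 0.82903
R(coincidence logic module) = exp(−0.00070 × 250) = 0.83946
R(trip breaker) = exp(−0.0013 × 250) = 0.72253
R(trip amplifier) = exp(−0.00079 × 250) = 0.82078
R(power-range monitor) = exp(−0.00051 × 250) = 0.88029
R(isolation relay) = exp(−0.00094 × 250) = 0.79057
Parallel (trip breaker and trip amplifier): 1 − (1 − 0.72253)(1 − 0.82078) = 0.95027
Series (coincidence logic module and [0.95027]): 0.83946 × 0.95027 = 0.79771
Series (power-range monitor and isolation relay): 0.88029 × 0.79057 = 0.69593
Parallel ([0.79771] and [0.69593]): 1 − (1 − 0.79771)(1 − 0.69593) = 0.93849
Series (signal conditioner and [0.93849]): 0.82903 × 0.93849 = 0.778

0.778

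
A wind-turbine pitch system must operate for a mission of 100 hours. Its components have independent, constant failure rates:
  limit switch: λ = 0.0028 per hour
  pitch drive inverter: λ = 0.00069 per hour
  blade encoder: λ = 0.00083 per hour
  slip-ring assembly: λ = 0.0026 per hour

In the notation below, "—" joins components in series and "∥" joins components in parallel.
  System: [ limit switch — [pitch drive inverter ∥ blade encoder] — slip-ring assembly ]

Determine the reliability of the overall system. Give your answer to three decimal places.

0.580

R(limit switch) = exp(−0.0028 × 100) = 0.75578
R(pitch drive inverter) = exp(−0.00069 × 100) = 0.93333
R(blade encoder) = exp(−0.00083 × 100) = 0.92035
R(slip-ring assembly) = exp(−0.0026 × 100) = 0.77105
Parallel (pitch drive inverter and blade encoder): 1 − (1 − 0.93333)(1 − 0.92035) = 0.99469
Series (limit switch, [0.99469], and slip-ring assembly): 0.75578 × 0.99469 × 0.77105 = 0.580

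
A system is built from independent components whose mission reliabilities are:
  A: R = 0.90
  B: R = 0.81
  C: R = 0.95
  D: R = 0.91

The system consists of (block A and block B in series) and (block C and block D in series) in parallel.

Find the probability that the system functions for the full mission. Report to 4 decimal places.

Series (A and B): 0.900000 × 0.810000 = 0.729000
Series (C and D): 0.950000 × 0.910000 = 0.864500
Parallel ([0.729000] and [0.864500]): 1 − (1 − 0.729000)(1 − 0.864500) = 0.9633

0.9633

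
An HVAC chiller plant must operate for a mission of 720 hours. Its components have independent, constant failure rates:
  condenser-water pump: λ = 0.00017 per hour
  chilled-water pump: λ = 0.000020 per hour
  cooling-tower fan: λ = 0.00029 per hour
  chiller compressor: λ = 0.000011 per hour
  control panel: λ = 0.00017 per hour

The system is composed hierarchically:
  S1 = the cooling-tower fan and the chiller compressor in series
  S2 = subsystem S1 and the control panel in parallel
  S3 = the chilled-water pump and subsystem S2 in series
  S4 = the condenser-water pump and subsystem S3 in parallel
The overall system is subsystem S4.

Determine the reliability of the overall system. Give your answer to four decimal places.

R(condenser-water pump) = exp(−0.00017 × 720) = 0.884794
R(chilled-water pump) = exp(−0.000020 × 720) = 0.985703
R(cooling-tower fan) = exp(−0.00029 × 720) = 0.811558
R(chiller compressor) = exp(−0.000011 × 720) = 0.992111
R(control panel) = exp(−0.00017 × 720) = 0.884794
Series (cooling-tower fan and chiller compressor): 0.811558 × 0.992111 = 0.805156
Parallel ([0.805156] and control panel): 1 − (1 − 0.805156)(1 − 0.884794) = 0.977553
Series (chilled-water pump and [0.977553]): 0.985703 × 0.977553 = 0.963577
Parallel (condenser-water pump and [0.963577]): 1 − (1 − 0.884794)(1 − 0.963577) = 0.9958

0.9958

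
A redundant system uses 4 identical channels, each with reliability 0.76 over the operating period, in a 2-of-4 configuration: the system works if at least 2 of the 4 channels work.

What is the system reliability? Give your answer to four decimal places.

R = Σ_{i=2}^{4} C(4,i) p^i (1−p)^{4−i} with p = 0.76
C(4,2)·0.76^2·0.24^2 = 0.199619
C(4,3)·0.76^3·0.24^1 = 0.421417
C(4,4)·0.76^4·0.24^0 = 0.333622
Sum = 0.9547

0.9547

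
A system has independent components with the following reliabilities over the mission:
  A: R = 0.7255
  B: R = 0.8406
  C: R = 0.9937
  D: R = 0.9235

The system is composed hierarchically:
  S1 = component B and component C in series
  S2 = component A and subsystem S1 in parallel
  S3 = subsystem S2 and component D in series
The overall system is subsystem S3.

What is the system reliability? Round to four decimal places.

Series (B and C): 0.840600 × 0.993700 = 0.835304
Parallel (A and [0.835304]): 1 − (1 − 0.725500)(1 − 0.835304) = 0.954791
Series ([0.954791] and D): 0.954791 × 0.923500 = 0.8817

0.8817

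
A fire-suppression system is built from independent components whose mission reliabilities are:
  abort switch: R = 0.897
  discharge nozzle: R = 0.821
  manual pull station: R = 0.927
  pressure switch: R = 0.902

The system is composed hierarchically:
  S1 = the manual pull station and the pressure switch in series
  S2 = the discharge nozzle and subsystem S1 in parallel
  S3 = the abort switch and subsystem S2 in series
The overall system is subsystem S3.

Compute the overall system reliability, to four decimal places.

Series (manual pull station and pressure switch): 0.927000 × 0.902000 = 0.836154
Parallel (discharge nozzle and [0.836154]): 1 − (1 − 0.821000)(1 − 0.836154) = 0.970672
Series (abort switch and [0.970672]): 0.897000 × 0.970672 = 0.8707

0.8707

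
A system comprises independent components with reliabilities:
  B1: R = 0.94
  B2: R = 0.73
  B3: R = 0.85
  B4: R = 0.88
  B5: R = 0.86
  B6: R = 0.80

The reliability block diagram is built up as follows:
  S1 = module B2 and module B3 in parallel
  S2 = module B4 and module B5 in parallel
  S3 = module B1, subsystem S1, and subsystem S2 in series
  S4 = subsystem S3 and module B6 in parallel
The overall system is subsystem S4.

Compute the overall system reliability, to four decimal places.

Parallel (B2 and B3): 1 − (1 − 0.730000)(1 − 0.850000) = 0.959500
Parallel (B4 and B5): 1 − (1 − 0.880000)(1 − 0.860000) = 0.983200
Series (B1, [0.959500], and [0.983200]): 0.940000 × 0.959500 × 0.983200 = 0.886778
Parallel ([0.886778] and B6): 1 − (1 − 0.886778)(1 − 0.800000) = 0.9774

0.9774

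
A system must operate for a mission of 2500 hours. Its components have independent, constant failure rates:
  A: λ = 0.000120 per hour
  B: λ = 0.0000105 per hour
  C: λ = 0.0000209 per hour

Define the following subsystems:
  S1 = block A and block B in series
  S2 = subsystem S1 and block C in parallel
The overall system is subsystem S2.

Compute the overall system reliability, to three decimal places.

0.986

R(A) = exp(−0.000120 × 2500) = 0.74082
R(B) = exp(−0.0000105 × 2500) = 0.97409
R(C) = exp(−0.0000209 × 2500) = 0.94909
Series (A and B): 0.74082 × 0.97409 = 0.72163
Parallel ([0.72163] and C): 1 − (1 − 0.72163)(1 − 0.94909) = 0.986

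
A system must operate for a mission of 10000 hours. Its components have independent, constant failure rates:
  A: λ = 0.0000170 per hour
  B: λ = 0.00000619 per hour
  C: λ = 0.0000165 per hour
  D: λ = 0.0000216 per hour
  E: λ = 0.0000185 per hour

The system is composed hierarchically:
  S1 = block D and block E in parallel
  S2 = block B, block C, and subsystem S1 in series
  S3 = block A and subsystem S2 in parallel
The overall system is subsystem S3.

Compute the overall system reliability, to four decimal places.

R(A) = exp(−0.0000170 × 10000) = 0.843665
R(B) = exp(−0.00000619 × 10000) = 0.939977
R(C) = exp(−0.0000165 × 10000) = 0.847894
R(D) = exp(−0.0000216 × 10000) = 0.805735
R(E) = exp(−0.0000185 × 10000) = 0.831104
Parallel (D and E): 1 − (1 − 0.805735)(1 − 0.831104) = 0.967189
Series (B, C, and [0.967189]): 0.939977 × 0.847894 × 0.967189 = 0.770850
Parallel (A and [0.770850]): 1 − (1 − 0.843665)(1 − 0.770850) = 0.9642

0.9642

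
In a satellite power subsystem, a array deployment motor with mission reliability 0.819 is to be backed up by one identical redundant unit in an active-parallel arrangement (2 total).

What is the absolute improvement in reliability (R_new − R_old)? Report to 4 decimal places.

R_before = 0.819
R_after = 1 − (1 − 0.819)^2 = 0.9672
ΔR = 0.9672 − 0.819 = 0.1482

0.1482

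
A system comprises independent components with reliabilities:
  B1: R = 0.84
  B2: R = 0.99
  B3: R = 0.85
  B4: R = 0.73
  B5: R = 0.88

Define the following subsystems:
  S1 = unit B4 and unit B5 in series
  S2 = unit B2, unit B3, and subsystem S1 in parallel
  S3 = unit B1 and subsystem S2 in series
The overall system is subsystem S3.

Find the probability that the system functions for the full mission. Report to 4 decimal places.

Series (B4 and B5): 0.730000 × 0.880000 = 0.642400
Parallel (B2, B3, and [0.642400]): 1 − (1 − 0.990000)(1 − 0.850000)(1 − 0.642400) = 0.999464
Series (B1 and [0.999464]): 0.840000 × 0.999464 = 0.8395

0.8395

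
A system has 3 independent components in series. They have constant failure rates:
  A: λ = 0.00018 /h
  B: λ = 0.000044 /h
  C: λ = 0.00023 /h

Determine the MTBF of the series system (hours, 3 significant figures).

Series of exponential components: λ_sys = Σ λ_i
λ_sys = 0.00018 + 0.000044 + 0.00023 = 4.5400e-04 /h
MTBF = 1 / λ_sys = 2200 h

2200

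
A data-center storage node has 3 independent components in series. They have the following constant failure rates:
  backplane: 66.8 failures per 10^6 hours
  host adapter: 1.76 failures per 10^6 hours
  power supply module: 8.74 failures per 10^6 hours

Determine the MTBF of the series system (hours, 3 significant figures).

12900

Series of exponential components: λ_sys = Σ λ_i
λ_sys = 0.0000668 + 0.00000176 + 0.00000874 = 7.7300e-05 /h
MTBF = 1 / λ_sys = 12900 h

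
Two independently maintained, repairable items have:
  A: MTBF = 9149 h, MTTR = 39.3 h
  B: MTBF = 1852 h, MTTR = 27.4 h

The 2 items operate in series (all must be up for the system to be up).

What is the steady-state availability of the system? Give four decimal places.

A(A) = MTBF/(MTBF+MTTR) = 9149/(9149+39.3) = 0.995723
A(B) = MTBF/(MTBF+MTTR) = 1852/(1852+27.4) = 0.985421
Series availability: 0.995723 × 0.985421 = 0.9812

0.9812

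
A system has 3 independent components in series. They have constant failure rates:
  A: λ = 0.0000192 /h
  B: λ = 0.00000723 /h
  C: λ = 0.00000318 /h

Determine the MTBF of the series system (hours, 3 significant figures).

Series of exponential components: λ_sys = Σ λ_i
λ_sys = 0.0000192 + 0.00000723 + 0.00000318 = 2.9610e-05 /h
MTBF = 1 / λ_sys = 33800 h

33800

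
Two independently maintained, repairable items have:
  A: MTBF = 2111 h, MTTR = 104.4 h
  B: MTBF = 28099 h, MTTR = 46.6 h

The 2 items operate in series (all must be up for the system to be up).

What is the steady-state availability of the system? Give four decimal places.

0.9513

A(A) = MTBF/(MTBF+MTTR) = 2111/(2111+104.4) = 0.952875
A(B) = MTBF/(MTBF+MTTR) = 28099/(28099+46.6) = 0.998344
Series availability: 0.952875 × 0.998344 = 0.9513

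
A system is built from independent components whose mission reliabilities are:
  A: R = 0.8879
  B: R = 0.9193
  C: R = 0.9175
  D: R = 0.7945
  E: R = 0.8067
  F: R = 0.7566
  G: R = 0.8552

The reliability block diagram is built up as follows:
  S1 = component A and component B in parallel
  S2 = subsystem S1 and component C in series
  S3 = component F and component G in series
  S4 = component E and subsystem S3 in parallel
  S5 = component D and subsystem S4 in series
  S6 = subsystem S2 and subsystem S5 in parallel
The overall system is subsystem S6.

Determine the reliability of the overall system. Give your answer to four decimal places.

0.9764

Parallel (A and B): 1 − (1 − 0.887900)(1 − 0.919300) = 0.990954
Series ([0.990954] and C): 0.990954 × 0.917500 = 0.909200
Series (F and G): 0.756600 × 0.855200 = 0.647044
Parallel (E and [0.647044]): 1 − (1 − 0.806700)(1 − 0.647044) = 0.931774
Series (D and [0.931774]): 0.794500 × 0.931774 = 0.740294
Parallel ([0.909200] and [0.740294]): 1 − (1 − 0.909200)(1 − 0.740294) = 0.9764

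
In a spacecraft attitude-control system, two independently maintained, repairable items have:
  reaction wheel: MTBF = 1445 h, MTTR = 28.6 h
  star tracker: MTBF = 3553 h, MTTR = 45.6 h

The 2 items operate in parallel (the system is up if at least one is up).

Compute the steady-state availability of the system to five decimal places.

0.99975

A(reaction wheel) = MTBF/(MTBF+MTTR) = 1445/(1445+28.6) = 0.980592
A(star tracker) = MTBF/(MTBF+MTTR) = 3553/(3553+45.6) = 0.987328
Parallel availability: 1 − (1 − 0.980592)(1 − 0.987328) = 0.99975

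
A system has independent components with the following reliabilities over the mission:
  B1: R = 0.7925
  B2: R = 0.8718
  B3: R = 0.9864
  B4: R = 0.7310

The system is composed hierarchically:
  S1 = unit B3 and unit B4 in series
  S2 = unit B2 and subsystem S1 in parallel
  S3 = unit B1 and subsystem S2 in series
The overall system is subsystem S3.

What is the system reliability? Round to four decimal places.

0.7642

Series (B3 and B4): 0.986400 × 0.731000 = 0.721058
Parallel (B2 and [0.721058]): 1 − (1 − 0.871800)(1 − 0.721058) = 0.964240
Series (B1 and [0.964240]): 0.792500 × 0.964240 = 0.7642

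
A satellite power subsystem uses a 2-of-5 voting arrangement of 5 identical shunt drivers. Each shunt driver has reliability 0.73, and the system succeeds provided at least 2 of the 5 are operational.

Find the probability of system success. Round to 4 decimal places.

R = Σ_{i=2}^{5} C(5,i) p^i (1−p)^{5−i} with p = 0.73
C(5,2)·0.73^2·0.27^3 = 0.104891
C(5,3)·0.73^3·0.27^2 = 0.283593
C(5,4)·0.73^4·0.27^1 = 0.383376
C(5,5)·0.73^5·0.27^0 = 0.207307
Sum = 0.9792

0.9792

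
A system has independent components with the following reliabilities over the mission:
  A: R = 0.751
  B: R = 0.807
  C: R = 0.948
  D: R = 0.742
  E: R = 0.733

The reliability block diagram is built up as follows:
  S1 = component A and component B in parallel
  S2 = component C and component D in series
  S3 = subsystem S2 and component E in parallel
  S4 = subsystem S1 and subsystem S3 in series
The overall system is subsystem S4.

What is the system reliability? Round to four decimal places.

0.8766

Parallel (A and B): 1 − (1 − 0.751000)(1 − 0.807000) = 0.951943
Series (C and D): 0.948000 × 0.742000 = 0.703416
Parallel ([0.703416] and E): 1 − (1 − 0.703416)(1 − 0.733000) = 0.920812
Series ([0.951943] and [0.920812]): 0.951943 × 0.920812 = 0.8766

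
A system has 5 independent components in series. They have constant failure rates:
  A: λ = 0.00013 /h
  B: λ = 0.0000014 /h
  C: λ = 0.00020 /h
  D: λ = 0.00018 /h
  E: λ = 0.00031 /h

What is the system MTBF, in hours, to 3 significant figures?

Series of exponential components: λ_sys = Σ λ_i
λ_sys = 0.00013 + 0.0000014 + 0.00020 + 0.00018 + 0.00031 = 8.2140e-04 /h
MTBF = 1 / λ_sys = 1220 h

1220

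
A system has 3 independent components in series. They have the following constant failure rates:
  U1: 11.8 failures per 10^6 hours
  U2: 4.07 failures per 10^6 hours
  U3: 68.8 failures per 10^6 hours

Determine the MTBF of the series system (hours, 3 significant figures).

11800

Series of exponential components: λ_sys = Σ λ_i
λ_sys = 0.0000118 + 0.00000407 + 0.0000688 = 8.4670e-05 /h
MTBF = 1 / λ_sys = 11800 h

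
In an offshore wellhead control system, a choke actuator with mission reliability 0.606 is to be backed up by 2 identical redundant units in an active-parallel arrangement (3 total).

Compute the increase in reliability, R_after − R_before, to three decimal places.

0.333

R_before = 0.606
R_after = 1 − (1 − 0.606)^3 = 0.939
ΔR = 0.939 − 0.606 = 0.333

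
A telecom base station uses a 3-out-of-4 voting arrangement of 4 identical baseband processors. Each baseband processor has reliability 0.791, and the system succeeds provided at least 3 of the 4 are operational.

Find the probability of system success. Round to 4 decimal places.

R = Σ_{i=3}^{4} C(4,i) p^i (1−p)^{4−i} with p = 0.791
C(4,3)·0.791^3·0.209^1 = 0.413748
C(4,4)·0.791^4·0.209^0 = 0.391477
Sum = 0.8052

0.8052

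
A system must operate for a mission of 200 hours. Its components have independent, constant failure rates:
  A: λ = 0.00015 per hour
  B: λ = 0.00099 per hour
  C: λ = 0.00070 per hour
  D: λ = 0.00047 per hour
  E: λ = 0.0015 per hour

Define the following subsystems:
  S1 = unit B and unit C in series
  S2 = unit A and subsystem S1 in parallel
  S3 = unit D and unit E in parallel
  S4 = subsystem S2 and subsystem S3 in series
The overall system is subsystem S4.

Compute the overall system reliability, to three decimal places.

R(A) = exp(−0.00015 × 200) = 0.97045
R(B) = exp(−0.00099 × 200) = 0.82037
R(C) = exp(−0.00070 × 200) = 0.86936
R(D) = exp(−0.00047 × 200) = 0.91028
R(E) = exp(−0.0015 × 200) = 0.74082
Series (B and C): 0.82037 × 0.86936 = 0.71320
Parallel (A and [0.71320]): 1 − (1 − 0.97045)(1 − 0.71320) = 0.99153
Parallel (D and E): 1 − (1 − 0.91028)(1 − 0.74082) = 0.97675
Series ([0.99153] and [0.97675]): 0.99153 × 0.97675 = 0.968

0.968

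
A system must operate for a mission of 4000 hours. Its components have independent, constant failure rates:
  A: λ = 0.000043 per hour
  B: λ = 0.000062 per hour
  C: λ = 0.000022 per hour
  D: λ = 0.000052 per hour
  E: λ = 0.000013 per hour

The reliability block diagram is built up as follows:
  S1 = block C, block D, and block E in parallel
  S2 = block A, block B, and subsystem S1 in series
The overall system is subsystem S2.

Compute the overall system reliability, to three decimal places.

0.657

R(A) = exp(−0.000043 × 4000) = 0.84198
R(B) = exp(−0.000062 × 4000) = 0.78036
R(C) = exp(−0.000022 × 4000) = 0.91576
R(D) = exp(−0.000052 × 4000) = 0.81221
R(E) = exp(−0.000013 × 4000) = 0.94933
Parallel (C, D, and E): 1 − (1 − 0.91576)(1 − 0.81221)(1 − 0.94933) = 0.99920
Series (A, B, and [0.99920]): 0.84198 × 0.78036 × 0.99920 = 0.657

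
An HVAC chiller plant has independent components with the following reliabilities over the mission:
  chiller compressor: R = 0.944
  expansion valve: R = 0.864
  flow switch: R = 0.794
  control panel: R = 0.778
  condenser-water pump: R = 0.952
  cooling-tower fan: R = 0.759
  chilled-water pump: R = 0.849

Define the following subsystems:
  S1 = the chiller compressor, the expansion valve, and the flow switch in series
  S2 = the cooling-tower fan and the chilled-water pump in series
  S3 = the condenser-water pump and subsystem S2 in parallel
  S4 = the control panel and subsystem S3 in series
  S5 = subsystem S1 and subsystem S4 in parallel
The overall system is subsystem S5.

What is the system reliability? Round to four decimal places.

0.9171

Series (chiller compressor, expansion valve, and flow switch): 0.944000 × 0.864000 × 0.794000 = 0.647599
Series (cooling-tower fan and chilled-water pump): 0.759000 × 0.849000 = 0.644391
Parallel (condenser-water pump and [0.644391]): 1 − (1 − 0.952000)(1 − 0.644391) = 0.982931
Series (control panel and [0.982931]): 0.778000 × 0.982931 = 0.764720
Parallel ([0.647599] and [0.764720]): 1 − (1 − 0.647599)(1 − 0.764720) = 0.9171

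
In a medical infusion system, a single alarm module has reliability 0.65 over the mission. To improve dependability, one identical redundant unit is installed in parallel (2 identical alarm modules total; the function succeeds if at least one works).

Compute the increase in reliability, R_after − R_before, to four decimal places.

R_before = 0.65
R_after = 1 − (1 − 0.65)^2 = 0.8775
ΔR = 0.8775 − 0.65 = 0.2275

0.2275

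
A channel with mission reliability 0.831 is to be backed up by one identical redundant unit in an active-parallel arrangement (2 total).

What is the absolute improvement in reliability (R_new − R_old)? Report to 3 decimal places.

R_before = 0.831
R_after = 1 − (1 − 0.831)^2 = 0.971
ΔR = 0.971 − 0.831 = 0.140

0.140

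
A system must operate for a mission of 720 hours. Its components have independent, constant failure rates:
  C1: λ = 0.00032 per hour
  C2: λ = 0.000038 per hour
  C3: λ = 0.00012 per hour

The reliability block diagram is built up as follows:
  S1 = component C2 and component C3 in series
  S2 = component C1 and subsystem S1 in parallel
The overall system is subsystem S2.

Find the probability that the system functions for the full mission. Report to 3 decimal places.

0.978

R(C1) = exp(−0.00032 × 720) = 0.79422
R(C2) = exp(−0.000038 × 720) = 0.97301
R(C3) = exp(−0.00012 × 720) = 0.91723
Series (C2 and C3): 0.97301 × 0.91723 = 0.89247
Parallel (C1 and [0.89247]): 1 − (1 − 0.79422)(1 − 0.89247) = 0.978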